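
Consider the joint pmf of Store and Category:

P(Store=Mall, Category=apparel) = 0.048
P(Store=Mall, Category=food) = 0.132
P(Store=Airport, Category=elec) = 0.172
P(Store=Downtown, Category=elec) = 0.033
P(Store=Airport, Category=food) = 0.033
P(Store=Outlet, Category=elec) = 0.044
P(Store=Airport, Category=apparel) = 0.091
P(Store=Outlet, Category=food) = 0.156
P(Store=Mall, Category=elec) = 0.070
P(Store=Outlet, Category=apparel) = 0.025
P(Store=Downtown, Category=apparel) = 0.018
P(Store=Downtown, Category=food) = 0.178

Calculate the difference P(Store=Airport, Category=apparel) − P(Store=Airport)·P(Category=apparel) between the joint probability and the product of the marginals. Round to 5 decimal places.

P(Store=Airport) = 0.033 + 0.091 + 0.172 = 0.296.
P(Category=apparel) = 0.018 + 0.048 + 0.091 + 0.025 = 0.182.
P(Store=Airport, Category=apparel) − P(Store=Airport)P(Category=apparel) = 0.091 − 0.296×0.182 = 0.03713.

0.03713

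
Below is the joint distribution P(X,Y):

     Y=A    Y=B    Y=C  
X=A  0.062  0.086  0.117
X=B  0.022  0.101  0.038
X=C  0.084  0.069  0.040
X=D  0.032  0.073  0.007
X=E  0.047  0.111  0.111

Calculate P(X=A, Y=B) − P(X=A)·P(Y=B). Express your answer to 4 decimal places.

P(X=A) = 0.062 + 0.086 + 0.117 = 0.265.
P(Y=B) = 0.086 + 0.101 + 0.069 + 0.073 + 0.111 = 0.440.
P(X=A, Y=B) − P(X=A)P(Y=B) = 0.086 − 0.265×0.440 = -0.0306.

-0.0306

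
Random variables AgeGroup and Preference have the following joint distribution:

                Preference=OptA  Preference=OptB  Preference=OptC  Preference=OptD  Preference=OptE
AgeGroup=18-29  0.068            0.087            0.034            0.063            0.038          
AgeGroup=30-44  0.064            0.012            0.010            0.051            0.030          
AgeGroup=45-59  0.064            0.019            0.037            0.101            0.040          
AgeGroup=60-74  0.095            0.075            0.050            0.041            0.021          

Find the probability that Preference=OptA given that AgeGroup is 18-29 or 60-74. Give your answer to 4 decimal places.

P(AgeGroup=18-29) = 0.068 + 0.087 + 0.034 + 0.063 + 0.038 = 0.290.
P(AgeGroup=60-74) = 0.095 + 0.075 + 0.050 + 0.041 + 0.021 = 0.282.
P(AgeGroup ∈ {18-29, 60-74}) = 0.290 + 0.282 = 0.572; P(Preference=OptA, AgeGroup ∈ {18-29, 60-74}) = 0.068 + 0.095 = 0.163.
P(Preference=OptA | AgeGroup ∈ {18-29, 60-74}) = 0.163/0.572 = 0.2850.

0.2850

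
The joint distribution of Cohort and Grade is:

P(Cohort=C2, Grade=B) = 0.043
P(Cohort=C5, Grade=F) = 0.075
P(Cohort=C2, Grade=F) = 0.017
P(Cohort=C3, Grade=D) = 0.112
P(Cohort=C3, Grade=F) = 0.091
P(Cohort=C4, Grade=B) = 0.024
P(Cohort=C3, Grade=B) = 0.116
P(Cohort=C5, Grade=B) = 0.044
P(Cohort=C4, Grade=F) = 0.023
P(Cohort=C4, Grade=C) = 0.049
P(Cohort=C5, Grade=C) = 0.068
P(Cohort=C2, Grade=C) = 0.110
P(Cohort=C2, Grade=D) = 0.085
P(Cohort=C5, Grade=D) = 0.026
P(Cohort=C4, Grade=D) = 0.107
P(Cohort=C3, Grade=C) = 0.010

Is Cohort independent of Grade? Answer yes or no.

P(Cohort=C3) = 0.329 and P(Grade=C) = 0.237, so their product is 0.07797, but P(Cohort=C3, Grade=C) = 0.010. Since these differ, Cohort and Grade are not independent.

no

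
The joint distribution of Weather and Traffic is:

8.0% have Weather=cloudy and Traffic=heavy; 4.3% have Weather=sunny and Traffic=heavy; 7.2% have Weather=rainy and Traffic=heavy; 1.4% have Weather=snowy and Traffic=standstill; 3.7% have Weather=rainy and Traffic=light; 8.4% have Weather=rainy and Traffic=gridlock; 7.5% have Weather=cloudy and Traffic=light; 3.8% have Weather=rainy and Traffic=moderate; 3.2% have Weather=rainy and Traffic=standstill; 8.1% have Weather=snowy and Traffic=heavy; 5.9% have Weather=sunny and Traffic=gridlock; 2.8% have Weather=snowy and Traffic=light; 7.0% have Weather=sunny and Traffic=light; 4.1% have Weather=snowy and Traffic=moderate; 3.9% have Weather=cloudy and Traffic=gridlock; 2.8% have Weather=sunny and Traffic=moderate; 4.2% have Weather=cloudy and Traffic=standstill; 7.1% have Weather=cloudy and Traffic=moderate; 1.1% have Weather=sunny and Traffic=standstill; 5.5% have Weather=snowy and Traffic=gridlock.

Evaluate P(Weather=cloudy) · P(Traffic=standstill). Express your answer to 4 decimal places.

0.0304

P(Weather=cloudy) = 0.075 + 0.071 + 0.080 + 0.039 + 0.042 = 0.307.
P(Traffic=standstill) = 0.011 + 0.042 + 0.032 + 0.014 = 0.099.
Product: 0.307 × 0.099 = 0.0304.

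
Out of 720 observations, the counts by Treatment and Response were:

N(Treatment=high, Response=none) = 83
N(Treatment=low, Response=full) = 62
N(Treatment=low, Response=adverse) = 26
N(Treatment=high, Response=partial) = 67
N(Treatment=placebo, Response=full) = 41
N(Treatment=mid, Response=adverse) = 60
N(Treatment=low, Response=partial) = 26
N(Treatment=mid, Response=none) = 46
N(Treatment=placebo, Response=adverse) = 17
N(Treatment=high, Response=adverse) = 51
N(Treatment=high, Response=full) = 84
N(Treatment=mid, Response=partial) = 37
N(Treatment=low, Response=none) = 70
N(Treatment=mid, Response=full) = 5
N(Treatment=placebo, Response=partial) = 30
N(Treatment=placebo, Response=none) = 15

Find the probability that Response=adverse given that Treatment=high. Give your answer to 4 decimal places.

Total with Treatment=high: 83 + 67 + 84 + 51 = 285.
P(Response=adverse | Treatment=high) = 51/285 = 0.1789.

0.1789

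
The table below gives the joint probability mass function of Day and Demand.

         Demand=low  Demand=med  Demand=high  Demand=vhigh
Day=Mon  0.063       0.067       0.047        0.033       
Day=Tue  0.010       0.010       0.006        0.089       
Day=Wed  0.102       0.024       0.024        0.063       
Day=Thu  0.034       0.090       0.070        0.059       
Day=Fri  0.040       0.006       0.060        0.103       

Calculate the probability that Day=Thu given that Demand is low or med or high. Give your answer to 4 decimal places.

P(Demand=low) = 0.063 + 0.010 + 0.102 + 0.034 + 0.040 = 0.249.
P(Demand=med) = 0.067 + 0.010 + 0.024 + 0.090 + 0.006 = 0.197.
P(Demand=high) = 0.047 + 0.006 + 0.024 + 0.070 + 0.060 = 0.207.
P(Demand ∈ {low, med, high}) = 0.249 + 0.197 + 0.207 = 0.653; P(Day=Thu, Demand ∈ {low, med, high}) = 0.034 + 0.090 + 0.070 = 0.194.
P(Day=Thu | Demand ∈ {low, med, high}) = 0.194/0.653 = 0.2971.

0.2971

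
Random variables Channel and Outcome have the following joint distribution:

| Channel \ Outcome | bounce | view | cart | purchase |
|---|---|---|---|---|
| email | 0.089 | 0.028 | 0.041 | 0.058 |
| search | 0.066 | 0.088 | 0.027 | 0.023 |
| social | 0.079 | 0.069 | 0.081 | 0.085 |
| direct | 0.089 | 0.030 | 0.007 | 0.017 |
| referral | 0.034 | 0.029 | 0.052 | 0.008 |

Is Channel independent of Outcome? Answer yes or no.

no

P(Channel=search) = 0.204 and P(Outcome=view) = 0.244, so their product is 0.04978, but P(Channel=search, Outcome=view) = 0.088. Since these differ, Channel and Outcome are not independent.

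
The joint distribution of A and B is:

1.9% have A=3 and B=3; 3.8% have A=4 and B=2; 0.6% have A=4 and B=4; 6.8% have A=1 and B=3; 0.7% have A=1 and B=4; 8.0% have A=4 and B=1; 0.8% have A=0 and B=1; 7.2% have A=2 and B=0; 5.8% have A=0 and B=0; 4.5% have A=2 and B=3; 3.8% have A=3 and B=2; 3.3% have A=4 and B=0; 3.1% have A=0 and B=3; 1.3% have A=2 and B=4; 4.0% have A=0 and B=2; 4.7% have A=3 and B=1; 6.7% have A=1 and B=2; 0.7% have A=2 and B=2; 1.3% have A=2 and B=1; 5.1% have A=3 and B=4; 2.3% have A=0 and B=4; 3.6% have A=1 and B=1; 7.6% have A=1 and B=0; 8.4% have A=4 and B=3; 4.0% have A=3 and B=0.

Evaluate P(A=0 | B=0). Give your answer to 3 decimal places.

P(B=0) = 0.058 + 0.076 + 0.072 + 0.040 + 0.033 = 0.279.
P(A=0 | B=0) = 0.058/0.279 = 0.208.

0.208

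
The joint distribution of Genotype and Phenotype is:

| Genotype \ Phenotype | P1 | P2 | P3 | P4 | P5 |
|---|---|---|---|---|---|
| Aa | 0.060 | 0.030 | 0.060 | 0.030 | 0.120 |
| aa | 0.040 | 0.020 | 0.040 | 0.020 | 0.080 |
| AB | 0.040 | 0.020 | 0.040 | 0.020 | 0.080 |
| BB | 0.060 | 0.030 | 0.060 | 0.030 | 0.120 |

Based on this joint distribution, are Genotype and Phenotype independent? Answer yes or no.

Every cell satisfies P(Genotype,Phenotype) = P(Genotype)·P(Phenotype). For instance P(Genotype=Aa) = 0.300, P(Phenotype=P5) = 0.400, and 0.300×0.400 = 0.120 matches the joint entry. So Genotype and Phenotype are independent.

yes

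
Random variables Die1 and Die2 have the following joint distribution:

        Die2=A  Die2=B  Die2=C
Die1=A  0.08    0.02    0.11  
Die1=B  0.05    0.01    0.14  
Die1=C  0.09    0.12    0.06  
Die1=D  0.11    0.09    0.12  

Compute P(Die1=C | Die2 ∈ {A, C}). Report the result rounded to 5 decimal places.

P(Die2=A) = 0.08 + 0.05 + 0.09 + 0.11 = 0.33.
P(Die2=C) = 0.11 + 0.14 + 0.06 + 0.12 = 0.43.
P(Die2 ∈ {A, C}) = 0.33 + 0.43 = 0.76; P(Die1=C, Die2 ∈ {A, C}) = 0.09 + 0.06 = 0.15.
P(Die1=C | Die2 ∈ {A, C}) = 0.15/0.76 = 0.19737.

0.19737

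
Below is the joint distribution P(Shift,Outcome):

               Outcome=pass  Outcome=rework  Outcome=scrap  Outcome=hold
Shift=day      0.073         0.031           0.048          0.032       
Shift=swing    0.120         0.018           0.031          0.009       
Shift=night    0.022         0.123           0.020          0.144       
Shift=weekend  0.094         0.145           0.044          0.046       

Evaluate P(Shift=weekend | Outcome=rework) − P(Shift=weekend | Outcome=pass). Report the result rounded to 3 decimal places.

0.153

P(Outcome=rework) = 0.031 + 0.018 + 0.123 + 0.145 = 0.317; P(Shift=weekend | Outcome=rework) = 0.145/0.317 = 0.4574.
P(Outcome=pass) = 0.073 + 0.120 + 0.022 + 0.094 = 0.309; P(Shift=weekend | Outcome=pass) = 0.094/0.309 = 0.3042.
Difference = 0.153.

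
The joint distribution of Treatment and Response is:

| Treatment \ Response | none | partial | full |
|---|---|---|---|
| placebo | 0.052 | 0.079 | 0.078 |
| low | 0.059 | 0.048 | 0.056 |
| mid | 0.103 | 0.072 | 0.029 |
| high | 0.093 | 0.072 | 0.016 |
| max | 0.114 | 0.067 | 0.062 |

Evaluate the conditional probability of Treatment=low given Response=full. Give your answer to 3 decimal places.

P(Response=full) = 0.078 + 0.056 + 0.029 + 0.016 + 0.062 = 0.241.
P(Treatment=low | Response=full) = 0.056/0.241 = 0.232.

0.232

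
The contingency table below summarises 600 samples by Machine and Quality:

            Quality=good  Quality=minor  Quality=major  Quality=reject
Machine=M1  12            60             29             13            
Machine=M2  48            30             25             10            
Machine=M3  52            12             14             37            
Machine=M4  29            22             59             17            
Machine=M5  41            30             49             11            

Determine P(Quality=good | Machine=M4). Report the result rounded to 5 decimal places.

Total with Machine=M4: 29 + 22 + 59 + 17 = 127.
P(Quality=good | Machine=M4) = 29/127 = 0.22835.

0.22835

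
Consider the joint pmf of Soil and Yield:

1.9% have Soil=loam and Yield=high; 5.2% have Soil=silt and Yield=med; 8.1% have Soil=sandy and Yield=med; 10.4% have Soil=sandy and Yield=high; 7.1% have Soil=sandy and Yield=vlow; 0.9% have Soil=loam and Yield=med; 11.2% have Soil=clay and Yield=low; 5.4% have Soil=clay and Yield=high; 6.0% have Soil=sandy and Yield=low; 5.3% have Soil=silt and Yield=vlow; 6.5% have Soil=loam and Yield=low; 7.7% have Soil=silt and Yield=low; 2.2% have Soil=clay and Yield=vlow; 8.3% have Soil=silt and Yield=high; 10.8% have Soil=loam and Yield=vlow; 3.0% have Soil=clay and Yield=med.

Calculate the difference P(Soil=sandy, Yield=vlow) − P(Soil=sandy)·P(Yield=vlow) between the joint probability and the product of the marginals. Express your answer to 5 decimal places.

-0.00926

P(Soil=sandy) = 0.071 + 0.060 + 0.081 + 0.104 = 0.316.
P(Yield=vlow) = 0.071 + 0.108 + 0.022 + 0.053 = 0.254.
P(Soil=sandy, Yield=vlow) − P(Soil=sandy)P(Yield=vlow) = 0.071 − 0.316×0.254 = -0.00926.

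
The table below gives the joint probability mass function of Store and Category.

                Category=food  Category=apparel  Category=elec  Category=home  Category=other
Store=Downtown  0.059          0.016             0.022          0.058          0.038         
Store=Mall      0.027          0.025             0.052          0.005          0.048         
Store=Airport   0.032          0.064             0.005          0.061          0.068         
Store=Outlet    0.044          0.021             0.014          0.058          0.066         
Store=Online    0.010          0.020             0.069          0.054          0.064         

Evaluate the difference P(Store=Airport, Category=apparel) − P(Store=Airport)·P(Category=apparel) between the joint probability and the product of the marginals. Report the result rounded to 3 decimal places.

P(Store=Airport) = 0.032 + 0.064 + 0.005 + 0.061 + 0.068 = 0.230.
P(Category=apparel) = 0.016 + 0.025 + 0.064 + 0.021 + 0.020 = 0.146.
P(Store=Airport, Category=apparel) − P(Store=Airport)P(Category=apparel) = 0.064 − 0.230×0.146 = 0.030.

0.030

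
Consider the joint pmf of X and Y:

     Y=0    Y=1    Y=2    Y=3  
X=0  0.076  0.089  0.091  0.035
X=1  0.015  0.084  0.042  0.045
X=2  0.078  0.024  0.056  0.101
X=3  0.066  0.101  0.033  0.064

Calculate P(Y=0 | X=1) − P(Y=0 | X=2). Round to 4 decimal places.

-0.2205

P(X=1) = 0.015 + 0.084 + 0.042 + 0.045 = 0.186; P(Y=0 | X=1) = 0.015/0.186 = 0.08065.
P(X=2) = 0.078 + 0.024 + 0.056 + 0.101 = 0.259; P(Y=0 | X=2) = 0.078/0.259 = 0.30116.
Difference = -0.2205.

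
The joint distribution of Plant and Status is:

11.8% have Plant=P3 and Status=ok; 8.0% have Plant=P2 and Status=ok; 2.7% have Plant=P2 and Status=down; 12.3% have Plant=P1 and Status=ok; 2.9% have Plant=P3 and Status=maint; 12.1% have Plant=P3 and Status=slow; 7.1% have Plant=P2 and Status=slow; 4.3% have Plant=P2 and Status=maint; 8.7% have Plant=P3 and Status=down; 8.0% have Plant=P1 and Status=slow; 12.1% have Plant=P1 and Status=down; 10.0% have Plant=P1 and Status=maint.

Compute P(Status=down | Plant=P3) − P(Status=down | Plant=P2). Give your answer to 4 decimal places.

P(Plant=P3) = 0.118 + 0.121 + 0.087 + 0.029 = 0.355; P(Status=down | Plant=P3) = 0.087/0.355 = 0.24507.
P(Plant=P2) = 0.080 + 0.071 + 0.027 + 0.043 = 0.221; P(Status=down | Plant=P2) = 0.027/0.221 = 0.12217.
Difference = 0.1229.

0.1229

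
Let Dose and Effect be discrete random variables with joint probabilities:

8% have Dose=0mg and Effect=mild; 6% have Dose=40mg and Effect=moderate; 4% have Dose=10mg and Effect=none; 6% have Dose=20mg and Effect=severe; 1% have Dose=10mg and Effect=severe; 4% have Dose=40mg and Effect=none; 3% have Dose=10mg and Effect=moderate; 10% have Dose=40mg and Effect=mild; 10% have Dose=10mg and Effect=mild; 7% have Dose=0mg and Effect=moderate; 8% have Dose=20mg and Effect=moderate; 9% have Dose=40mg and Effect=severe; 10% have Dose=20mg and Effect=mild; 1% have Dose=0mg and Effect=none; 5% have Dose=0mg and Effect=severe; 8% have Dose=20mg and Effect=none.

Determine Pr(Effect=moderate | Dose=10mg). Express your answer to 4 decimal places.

0.1667

P(Dose=10mg) = 0.04 + 0.10 + 0.03 + 0.01 = 0.18.
P(Effect=moderate | Dose=10mg) = 0.03/0.18 = 0.1667.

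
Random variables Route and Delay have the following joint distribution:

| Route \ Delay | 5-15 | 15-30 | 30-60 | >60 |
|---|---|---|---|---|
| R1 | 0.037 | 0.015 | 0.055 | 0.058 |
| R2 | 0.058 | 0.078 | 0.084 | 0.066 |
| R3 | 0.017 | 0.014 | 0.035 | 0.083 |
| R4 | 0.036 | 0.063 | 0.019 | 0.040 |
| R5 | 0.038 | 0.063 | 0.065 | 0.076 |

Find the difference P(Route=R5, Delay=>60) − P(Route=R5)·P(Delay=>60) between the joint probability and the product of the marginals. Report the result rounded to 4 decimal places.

-0.0022

P(Route=R5) = 0.038 + 0.063 + 0.065 + 0.076 = 0.242.
P(Delay=>60) = 0.058 + 0.066 + 0.083 + 0.040 + 0.076 = 0.323.
P(Route=R5, Delay=>60) − P(Route=R5)P(Delay=>60) = 0.076 − 0.242×0.323 = -0.0022.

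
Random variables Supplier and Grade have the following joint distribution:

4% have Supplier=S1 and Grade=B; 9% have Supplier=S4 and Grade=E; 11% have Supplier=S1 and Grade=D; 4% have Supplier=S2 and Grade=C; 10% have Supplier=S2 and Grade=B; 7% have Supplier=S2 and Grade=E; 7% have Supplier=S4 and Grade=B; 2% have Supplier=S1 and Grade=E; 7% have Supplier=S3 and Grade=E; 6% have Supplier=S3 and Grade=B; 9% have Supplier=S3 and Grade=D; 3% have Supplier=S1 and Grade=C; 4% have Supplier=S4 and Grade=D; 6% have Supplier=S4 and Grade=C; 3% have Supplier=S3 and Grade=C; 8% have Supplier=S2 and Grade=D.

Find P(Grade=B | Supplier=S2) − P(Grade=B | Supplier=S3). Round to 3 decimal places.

P(Supplier=S2) = 0.10 + 0.04 + 0.08 + 0.07 = 0.29; P(Grade=B | Supplier=S2) = 0.10/0.29 = 0.3448.
P(Supplier=S3) = 0.06 + 0.03 + 0.09 + 0.07 = 0.25; P(Grade=B | Supplier=S3) = 0.06/0.25 = 0.2400.
Difference = 0.105.

0.105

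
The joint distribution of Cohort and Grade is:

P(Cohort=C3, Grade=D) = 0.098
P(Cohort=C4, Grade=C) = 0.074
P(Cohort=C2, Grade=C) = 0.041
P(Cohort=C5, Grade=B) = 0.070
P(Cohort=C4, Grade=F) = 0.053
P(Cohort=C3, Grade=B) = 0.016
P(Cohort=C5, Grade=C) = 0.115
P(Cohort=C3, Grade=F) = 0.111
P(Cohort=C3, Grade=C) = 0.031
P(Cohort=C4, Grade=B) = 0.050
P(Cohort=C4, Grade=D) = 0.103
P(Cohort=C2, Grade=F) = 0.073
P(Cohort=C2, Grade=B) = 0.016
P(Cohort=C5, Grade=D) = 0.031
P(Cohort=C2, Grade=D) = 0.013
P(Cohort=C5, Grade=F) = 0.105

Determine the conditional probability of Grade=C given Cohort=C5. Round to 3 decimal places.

0.358

P(Cohort=C5) = 0.070 + 0.115 + 0.031 + 0.105 = 0.321.
P(Grade=C | Cohort=C5) = 0.115/0.321 = 0.358.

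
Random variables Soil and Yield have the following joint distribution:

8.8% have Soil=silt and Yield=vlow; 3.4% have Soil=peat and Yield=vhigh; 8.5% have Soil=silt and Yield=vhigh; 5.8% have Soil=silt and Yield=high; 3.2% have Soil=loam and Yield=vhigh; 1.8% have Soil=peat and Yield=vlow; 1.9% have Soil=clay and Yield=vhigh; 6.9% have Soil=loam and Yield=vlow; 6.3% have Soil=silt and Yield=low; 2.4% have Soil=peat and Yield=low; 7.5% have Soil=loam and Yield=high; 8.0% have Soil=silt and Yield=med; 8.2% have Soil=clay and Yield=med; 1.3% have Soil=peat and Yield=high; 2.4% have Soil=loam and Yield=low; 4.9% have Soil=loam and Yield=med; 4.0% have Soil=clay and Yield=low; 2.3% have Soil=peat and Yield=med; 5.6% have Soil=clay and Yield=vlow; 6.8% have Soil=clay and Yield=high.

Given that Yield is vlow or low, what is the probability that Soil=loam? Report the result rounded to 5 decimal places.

0.24346

P(Yield=vlow) = 0.069 + 0.056 + 0.088 + 0.018 = 0.231.
P(Yield=low) = 0.024 + 0.040 + 0.063 + 0.024 = 0.151.
P(Yield ∈ {vlow, low}) = 0.231 + 0.151 = 0.382; P(Soil=loam, Yield ∈ {vlow, low}) = 0.069 + 0.024 = 0.093.
P(Soil=loam | Yield ∈ {vlow, low}) = 0.093/0.382 = 0.24346.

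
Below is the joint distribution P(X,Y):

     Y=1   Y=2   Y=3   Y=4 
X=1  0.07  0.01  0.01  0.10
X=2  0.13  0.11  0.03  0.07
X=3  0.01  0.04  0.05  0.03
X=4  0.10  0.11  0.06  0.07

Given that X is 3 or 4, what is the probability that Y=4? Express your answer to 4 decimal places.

0.2128

P(X=3) = 0.01 + 0.04 + 0.05 + 0.03 = 0.13.
P(X=4) = 0.10 + 0.11 + 0.06 + 0.07 = 0.34.
P(X ∈ {3, 4}) = 0.13 + 0.34 = 0.47; P(Y=4, X ∈ {3, 4}) = 0.03 + 0.07 = 0.10.
P(Y=4 | X ∈ {3, 4}) = 0.10/0.47 = 0.2128.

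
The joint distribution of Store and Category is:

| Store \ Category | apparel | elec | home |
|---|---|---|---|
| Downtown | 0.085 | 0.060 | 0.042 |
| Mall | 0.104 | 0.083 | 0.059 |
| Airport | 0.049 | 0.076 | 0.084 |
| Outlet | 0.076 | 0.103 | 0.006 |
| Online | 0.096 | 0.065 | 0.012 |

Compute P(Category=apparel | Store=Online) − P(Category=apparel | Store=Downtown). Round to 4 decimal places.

0.1004

P(Store=Online) = 0.096 + 0.065 + 0.012 = 0.173; P(Category=apparel | Store=Online) = 0.096/0.173 = 0.55491.
P(Store=Downtown) = 0.085 + 0.060 + 0.042 = 0.187; P(Category=apparel | Store=Downtown) = 0.085/0.187 = 0.45455.
Difference = 0.1004.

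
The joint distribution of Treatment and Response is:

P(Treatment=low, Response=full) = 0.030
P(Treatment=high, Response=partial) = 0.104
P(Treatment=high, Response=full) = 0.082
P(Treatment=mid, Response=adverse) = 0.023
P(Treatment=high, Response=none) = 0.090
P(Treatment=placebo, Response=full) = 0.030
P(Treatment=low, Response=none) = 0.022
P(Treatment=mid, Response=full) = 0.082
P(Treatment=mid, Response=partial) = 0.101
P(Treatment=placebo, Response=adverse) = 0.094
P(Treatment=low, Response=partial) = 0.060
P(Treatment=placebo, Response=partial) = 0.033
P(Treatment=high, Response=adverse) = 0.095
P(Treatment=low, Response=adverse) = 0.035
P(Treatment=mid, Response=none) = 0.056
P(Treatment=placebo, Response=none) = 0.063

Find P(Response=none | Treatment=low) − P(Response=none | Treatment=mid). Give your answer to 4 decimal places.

P(Treatment=low) = 0.022 + 0.060 + 0.030 + 0.035 = 0.147; P(Response=none | Treatment=low) = 0.022/0.147 = 0.14966.
P(Treatment=mid) = 0.056 + 0.101 + 0.082 + 0.023 = 0.262; P(Response=none | Treatment=mid) = 0.056/0.262 = 0.21374.
Difference = -0.0641.

-0.0641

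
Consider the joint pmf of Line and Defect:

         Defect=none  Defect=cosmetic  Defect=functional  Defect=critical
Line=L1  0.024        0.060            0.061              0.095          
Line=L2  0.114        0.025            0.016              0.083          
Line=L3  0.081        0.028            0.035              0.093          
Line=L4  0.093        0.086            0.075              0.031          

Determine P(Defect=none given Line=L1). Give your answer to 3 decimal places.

P(Line=L1) = 0.024 + 0.060 + 0.061 + 0.095 = 0.240.
P(Defect=none | Line=L1) = 0.024/0.240 = 0.100.

0.100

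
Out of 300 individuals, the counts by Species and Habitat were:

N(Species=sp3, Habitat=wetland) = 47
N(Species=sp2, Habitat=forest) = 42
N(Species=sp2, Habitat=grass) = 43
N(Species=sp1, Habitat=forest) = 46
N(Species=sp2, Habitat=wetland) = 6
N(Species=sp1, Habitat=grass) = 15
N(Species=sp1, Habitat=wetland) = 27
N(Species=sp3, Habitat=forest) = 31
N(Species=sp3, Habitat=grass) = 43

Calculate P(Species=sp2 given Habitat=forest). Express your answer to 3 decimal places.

0.353

Total with Habitat=forest: 46 + 42 + 31 = 119.
P(Species=sp2 | Habitat=forest) = 42/119 = 0.353.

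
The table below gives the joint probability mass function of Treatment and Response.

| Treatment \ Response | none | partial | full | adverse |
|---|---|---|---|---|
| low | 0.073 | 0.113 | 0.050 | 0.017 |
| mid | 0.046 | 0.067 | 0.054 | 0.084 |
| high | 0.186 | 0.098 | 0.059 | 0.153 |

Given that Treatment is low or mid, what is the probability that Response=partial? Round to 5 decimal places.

P(Treatment=low) = 0.073 + 0.113 + 0.050 + 0.017 = 0.253.
P(Treatment=mid) = 0.046 + 0.067 + 0.054 + 0.084 = 0.251.
P(Treatment ∈ {low, mid}) = 0.253 + 0.251 = 0.504; P(Response=partial, Treatment ∈ {low, mid}) = 0.113 + 0.067 = 0.180.
P(Response=partial | Treatment ∈ {low, mid}) = 0.180/0.504 = 0.35714.

0.35714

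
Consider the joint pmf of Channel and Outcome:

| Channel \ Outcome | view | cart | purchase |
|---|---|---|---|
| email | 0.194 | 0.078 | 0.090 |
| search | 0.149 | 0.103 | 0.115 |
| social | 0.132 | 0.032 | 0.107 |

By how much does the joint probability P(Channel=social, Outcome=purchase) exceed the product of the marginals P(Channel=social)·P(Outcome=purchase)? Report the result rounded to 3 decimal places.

0.022

P(Channel=social) = 0.132 + 0.032 + 0.107 = 0.271.
P(Outcome=purchase) = 0.090 + 0.115 + 0.107 = 0.312.
P(Channel=social, Outcome=purchase) − P(Channel=social)P(Outcome=purchase) = 0.107 − 0.271×0.312 = 0.022.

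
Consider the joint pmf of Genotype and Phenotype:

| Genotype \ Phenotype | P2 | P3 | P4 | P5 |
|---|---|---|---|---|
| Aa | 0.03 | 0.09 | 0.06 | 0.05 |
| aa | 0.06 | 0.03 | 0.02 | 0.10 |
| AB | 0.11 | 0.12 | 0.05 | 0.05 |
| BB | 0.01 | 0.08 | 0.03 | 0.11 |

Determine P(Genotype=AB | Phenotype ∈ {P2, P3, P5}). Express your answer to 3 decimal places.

0.333

P(Phenotype=P2) = 0.03 + 0.06 + 0.11 + 0.01 = 0.21.
P(Phenotype=P3) = 0.09 + 0.03 + 0.12 + 0.08 = 0.32.
P(Phenotype=P5) = 0.05 + 0.10 + 0.05 + 0.11 = 0.31.
P(Phenotype ∈ {P2, P3, P5}) = 0.21 + 0.32 + 0.31 = 0.84; P(Genotype=AB, Phenotype ∈ {P2, P3, P5}) = 0.11 + 0.12 + 0.05 = 0.28.
P(Genotype=AB | Phenotype ∈ {P2, P3, P5}) = 0.28/0.84 = 0.333.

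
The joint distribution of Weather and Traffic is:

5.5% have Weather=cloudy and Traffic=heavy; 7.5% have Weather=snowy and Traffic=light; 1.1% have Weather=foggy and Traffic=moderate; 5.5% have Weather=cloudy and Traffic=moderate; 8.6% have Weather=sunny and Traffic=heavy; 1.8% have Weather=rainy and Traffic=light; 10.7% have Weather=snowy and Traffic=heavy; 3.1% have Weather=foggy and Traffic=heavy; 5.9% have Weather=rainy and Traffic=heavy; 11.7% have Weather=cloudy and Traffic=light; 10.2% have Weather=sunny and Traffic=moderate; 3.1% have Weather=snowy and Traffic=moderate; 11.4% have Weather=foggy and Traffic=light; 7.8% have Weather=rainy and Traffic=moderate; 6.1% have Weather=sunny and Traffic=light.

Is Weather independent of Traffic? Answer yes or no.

no

P(Weather=foggy) = 0.156 and P(Traffic=light) = 0.385, so their product is 0.06006, but P(Weather=foggy, Traffic=light) = 0.114. Since these differ, Weather and Traffic are not independent.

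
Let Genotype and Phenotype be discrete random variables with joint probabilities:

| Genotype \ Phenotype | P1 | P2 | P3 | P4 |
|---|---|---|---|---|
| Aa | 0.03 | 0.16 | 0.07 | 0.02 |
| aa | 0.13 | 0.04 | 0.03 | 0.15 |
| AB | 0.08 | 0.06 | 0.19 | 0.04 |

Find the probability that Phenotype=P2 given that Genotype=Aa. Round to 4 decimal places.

P(Genotype=Aa) = 0.03 + 0.16 + 0.07 + 0.02 = 0.28.
P(Phenotype=P2 | Genotype=Aa) = 0.16/0.28 = 0.5714.

0.5714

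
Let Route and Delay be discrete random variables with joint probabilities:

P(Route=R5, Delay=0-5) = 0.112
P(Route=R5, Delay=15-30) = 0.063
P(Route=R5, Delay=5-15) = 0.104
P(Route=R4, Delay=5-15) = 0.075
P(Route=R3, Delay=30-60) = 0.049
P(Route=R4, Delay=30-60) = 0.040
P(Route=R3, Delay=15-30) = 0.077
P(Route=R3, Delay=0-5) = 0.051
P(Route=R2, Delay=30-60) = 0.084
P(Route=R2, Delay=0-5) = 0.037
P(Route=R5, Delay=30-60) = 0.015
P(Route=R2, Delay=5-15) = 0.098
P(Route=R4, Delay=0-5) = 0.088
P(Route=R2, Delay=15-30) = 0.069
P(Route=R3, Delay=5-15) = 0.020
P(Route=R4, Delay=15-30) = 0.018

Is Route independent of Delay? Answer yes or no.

P(Route=R2) = 0.288 and P(Delay=0-5) = 0.288, so their product is 0.08294, but P(Route=R2, Delay=0-5) = 0.037. Since these differ, Route and Delay are not independent.

no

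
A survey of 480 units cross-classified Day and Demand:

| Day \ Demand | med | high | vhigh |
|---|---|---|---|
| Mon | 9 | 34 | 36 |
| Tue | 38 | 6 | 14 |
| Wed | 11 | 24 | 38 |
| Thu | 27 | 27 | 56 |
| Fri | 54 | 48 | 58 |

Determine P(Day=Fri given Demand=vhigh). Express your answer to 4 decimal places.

Total with Demand=vhigh: 36 + 14 + 38 + 56 + 58 = 202.
P(Day=Fri | Demand=vhigh) = 58/202 = 0.2871.

0.2871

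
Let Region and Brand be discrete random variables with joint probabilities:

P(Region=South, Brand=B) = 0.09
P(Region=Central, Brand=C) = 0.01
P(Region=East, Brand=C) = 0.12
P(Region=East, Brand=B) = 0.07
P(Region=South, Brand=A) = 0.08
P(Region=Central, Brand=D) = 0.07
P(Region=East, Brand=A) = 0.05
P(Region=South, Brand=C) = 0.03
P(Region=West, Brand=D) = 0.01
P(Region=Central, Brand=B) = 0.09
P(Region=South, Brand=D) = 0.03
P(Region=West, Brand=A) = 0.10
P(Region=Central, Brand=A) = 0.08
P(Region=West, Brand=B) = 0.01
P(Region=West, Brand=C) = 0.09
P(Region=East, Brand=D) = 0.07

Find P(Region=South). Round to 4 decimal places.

P(Region=South) = 0.08 + 0.09 + 0.03 + 0.03 = 0.23.

0.2300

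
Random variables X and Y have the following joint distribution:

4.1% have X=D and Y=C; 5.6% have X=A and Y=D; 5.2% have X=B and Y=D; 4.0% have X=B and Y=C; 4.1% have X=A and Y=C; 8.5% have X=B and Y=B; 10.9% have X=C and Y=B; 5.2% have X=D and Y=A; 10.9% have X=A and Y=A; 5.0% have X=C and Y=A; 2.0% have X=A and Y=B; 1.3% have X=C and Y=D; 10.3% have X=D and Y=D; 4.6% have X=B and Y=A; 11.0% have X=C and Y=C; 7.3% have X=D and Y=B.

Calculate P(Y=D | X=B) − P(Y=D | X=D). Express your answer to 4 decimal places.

P(X=B) = 0.046 + 0.085 + 0.040 + 0.052 = 0.223; P(Y=D | X=B) = 0.052/0.223 = 0.23318.
P(X=D) = 0.052 + 0.073 + 0.041 + 0.103 = 0.269; P(Y=D | X=D) = 0.103/0.269 = 0.38290.
Difference = -0.1497.

-0.1497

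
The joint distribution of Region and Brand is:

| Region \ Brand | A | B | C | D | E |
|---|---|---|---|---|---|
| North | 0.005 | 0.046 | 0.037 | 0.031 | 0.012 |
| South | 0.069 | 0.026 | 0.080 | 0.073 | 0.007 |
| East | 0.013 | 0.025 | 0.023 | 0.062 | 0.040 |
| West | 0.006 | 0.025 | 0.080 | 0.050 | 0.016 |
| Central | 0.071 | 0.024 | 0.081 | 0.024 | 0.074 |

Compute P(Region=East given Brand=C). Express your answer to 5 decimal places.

0.07641

P(Brand=C) = 0.037 + 0.080 + 0.023 + 0.080 + 0.081 = 0.301.
P(Region=East | Brand=C) = 0.023/0.301 = 0.07641.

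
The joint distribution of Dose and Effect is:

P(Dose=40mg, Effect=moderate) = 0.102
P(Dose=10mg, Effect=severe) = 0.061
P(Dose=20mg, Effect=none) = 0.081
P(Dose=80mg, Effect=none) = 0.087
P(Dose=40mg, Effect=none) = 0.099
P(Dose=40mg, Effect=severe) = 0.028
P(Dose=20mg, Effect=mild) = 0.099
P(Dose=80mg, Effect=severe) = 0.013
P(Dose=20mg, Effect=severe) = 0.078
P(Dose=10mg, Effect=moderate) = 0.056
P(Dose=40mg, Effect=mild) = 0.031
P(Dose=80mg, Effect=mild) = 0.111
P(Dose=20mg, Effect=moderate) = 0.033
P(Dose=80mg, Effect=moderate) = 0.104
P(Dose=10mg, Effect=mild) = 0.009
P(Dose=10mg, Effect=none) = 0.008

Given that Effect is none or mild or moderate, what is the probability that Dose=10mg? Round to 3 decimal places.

P(Effect=none) = 0.008 + 0.081 + 0.099 + 0.087 = 0.275.
P(Effect=mild) = 0.009 + 0.099 + 0.031 + 0.111 = 0.250.
P(Effect=moderate) = 0.056 + 0.033 + 0.102 + 0.104 = 0.295.
P(Effect ∈ {none, mild, moderate}) = 0.275 + 0.250 + 0.295 = 0.820; P(Dose=10mg, Effect ∈ {none, mild, moderate}) = 0.008 + 0.009 + 0.056 = 0.073.
P(Dose=10mg | Effect ∈ {none, mild, moderate}) = 0.073/0.820 = 0.089.

0.089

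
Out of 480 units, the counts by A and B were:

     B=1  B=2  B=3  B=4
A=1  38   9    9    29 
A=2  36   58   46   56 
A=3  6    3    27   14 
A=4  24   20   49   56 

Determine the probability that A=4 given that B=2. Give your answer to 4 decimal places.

Total with B=2: 9 + 58 + 3 + 20 = 90.
P(A=4 | B=2) = 20/90 = 0.2222.

0.2222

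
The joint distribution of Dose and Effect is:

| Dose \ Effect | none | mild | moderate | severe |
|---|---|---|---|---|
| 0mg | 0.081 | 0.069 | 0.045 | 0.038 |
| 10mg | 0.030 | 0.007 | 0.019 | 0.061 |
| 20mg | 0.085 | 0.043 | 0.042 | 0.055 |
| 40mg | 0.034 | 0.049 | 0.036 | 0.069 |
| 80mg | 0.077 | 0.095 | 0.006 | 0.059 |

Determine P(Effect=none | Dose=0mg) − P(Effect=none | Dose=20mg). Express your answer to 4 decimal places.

P(Dose=0mg) = 0.081 + 0.069 + 0.045 + 0.038 = 0.233; P(Effect=none | Dose=0mg) = 0.081/0.233 = 0.34764.
P(Dose=20mg) = 0.085 + 0.043 + 0.042 + 0.055 = 0.225; P(Effect=none | Dose=20mg) = 0.085/0.225 = 0.37778.
Difference = -0.0301.

-0.0301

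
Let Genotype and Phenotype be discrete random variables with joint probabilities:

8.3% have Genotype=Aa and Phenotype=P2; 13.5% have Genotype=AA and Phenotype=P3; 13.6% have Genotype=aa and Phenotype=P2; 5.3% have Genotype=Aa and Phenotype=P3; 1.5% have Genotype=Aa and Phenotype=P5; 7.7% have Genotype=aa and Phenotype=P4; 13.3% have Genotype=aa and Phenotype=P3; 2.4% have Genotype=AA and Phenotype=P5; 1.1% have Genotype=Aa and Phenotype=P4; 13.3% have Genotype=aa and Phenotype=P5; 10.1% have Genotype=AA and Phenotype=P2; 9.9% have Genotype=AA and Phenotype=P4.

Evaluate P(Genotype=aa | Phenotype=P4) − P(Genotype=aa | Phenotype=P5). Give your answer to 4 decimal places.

-0.3615

P(Phenotype=P4) = 0.099 + 0.011 + 0.077 = 0.187; P(Genotype=aa | Phenotype=P4) = 0.077/0.187 = 0.41176.
P(Phenotype=P5) = 0.024 + 0.015 + 0.133 = 0.172; P(Genotype=aa | Phenotype=P5) = 0.133/0.172 = 0.77326.
Difference = -0.3615.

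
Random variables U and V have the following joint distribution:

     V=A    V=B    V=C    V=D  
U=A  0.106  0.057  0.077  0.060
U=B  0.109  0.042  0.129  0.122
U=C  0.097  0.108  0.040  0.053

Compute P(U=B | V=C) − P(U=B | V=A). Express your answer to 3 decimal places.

P(V=C) = 0.077 + 0.129 + 0.040 = 0.246; P(U=B | V=C) = 0.129/0.246 = 0.5244.
P(V=A) = 0.106 + 0.109 + 0.097 = 0.312; P(U=B | V=A) = 0.109/0.312 = 0.3494.
Difference = 0.175.

0.175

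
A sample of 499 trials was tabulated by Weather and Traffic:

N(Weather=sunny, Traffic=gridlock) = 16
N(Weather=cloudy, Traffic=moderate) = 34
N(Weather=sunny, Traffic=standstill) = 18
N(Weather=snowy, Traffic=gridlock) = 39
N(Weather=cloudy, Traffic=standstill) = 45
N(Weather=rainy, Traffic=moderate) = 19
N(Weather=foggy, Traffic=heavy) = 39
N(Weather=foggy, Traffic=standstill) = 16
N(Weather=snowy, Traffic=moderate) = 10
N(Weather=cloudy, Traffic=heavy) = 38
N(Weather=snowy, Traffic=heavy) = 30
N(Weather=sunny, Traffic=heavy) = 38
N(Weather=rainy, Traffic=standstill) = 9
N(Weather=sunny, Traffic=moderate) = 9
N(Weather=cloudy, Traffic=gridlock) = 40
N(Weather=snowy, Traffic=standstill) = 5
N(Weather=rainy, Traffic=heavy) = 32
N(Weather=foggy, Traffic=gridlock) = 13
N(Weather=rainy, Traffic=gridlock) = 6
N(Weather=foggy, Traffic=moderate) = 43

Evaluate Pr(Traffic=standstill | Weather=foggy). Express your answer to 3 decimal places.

0.144

Total with Weather=foggy: 43 + 39 + 13 + 16 = 111.
P(Traffic=standstill | Weather=foggy) = 16/111 = 0.144.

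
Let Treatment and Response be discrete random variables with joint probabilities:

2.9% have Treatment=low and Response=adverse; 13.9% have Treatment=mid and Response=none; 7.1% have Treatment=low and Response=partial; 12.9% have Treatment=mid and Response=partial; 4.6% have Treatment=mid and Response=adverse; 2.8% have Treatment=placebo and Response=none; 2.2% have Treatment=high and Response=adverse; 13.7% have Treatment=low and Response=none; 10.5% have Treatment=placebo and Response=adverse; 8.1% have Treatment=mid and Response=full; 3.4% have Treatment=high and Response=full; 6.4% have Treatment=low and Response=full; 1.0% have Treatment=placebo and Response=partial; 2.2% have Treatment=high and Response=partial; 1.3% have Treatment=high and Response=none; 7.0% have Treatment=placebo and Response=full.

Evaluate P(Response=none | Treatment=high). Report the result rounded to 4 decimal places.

P(Treatment=high) = 0.013 + 0.022 + 0.034 + 0.022 = 0.091.
P(Response=none | Treatment=high) = 0.013/0.091 = 0.1429.

0.1429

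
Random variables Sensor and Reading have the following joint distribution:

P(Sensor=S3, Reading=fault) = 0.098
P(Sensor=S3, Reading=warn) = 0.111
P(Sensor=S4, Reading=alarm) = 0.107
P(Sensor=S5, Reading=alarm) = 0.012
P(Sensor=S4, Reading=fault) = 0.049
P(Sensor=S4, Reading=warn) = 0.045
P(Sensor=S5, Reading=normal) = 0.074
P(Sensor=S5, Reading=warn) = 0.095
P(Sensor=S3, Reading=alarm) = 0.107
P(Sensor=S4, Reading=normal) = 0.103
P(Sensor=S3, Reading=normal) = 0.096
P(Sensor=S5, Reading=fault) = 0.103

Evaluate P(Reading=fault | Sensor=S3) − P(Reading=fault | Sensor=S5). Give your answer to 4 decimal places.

-0.1248

P(Sensor=S3) = 0.096 + 0.111 + 0.107 + 0.098 = 0.412; P(Reading=fault | Sensor=S3) = 0.098/0.412 = 0.23786.
P(Sensor=S5) = 0.074 + 0.095 + 0.012 + 0.103 = 0.284; P(Reading=fault | Sensor=S5) = 0.103/0.284 = 0.36268.
Difference = -0.1248.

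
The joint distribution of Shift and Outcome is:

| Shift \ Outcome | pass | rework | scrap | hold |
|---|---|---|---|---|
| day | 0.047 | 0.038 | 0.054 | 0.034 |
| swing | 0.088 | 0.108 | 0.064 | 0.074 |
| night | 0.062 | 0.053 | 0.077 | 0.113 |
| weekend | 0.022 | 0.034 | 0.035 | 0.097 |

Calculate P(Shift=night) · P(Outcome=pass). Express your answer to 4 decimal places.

0.0668

P(Shift=night) = 0.062 + 0.053 + 0.077 + 0.113 = 0.305.
P(Outcome=pass) = 0.047 + 0.088 + 0.062 + 0.022 = 0.219.
Product: 0.305 × 0.219 = 0.0668.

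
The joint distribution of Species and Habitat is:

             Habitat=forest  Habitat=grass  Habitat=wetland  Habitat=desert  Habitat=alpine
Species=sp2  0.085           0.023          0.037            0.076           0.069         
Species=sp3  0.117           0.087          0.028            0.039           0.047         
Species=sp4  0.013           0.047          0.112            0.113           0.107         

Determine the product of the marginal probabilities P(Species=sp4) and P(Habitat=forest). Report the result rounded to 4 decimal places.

P(Species=sp4) = 0.013 + 0.047 + 0.112 + 0.113 + 0.107 = 0.392.
P(Habitat=forest) = 0.085 + 0.117 + 0.013 = 0.215.
Product: 0.392 × 0.215 = 0.0843.

0.0843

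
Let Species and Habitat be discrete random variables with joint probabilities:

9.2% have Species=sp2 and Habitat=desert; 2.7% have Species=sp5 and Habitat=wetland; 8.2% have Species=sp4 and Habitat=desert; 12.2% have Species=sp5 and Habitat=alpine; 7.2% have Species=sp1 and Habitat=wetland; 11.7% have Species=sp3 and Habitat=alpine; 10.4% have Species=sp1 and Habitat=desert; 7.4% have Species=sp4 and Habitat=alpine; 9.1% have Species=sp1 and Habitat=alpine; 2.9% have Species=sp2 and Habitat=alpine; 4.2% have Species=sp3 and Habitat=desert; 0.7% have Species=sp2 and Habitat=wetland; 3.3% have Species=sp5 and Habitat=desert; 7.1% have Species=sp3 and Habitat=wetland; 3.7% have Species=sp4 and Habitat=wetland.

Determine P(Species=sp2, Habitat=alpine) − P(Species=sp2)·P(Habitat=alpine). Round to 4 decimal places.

-0.0264

P(Species=sp2) = 0.007 + 0.092 + 0.029 = 0.128.
P(Habitat=alpine) = 0.091 + 0.029 + 0.117 + 0.074 + 0.122 = 0.433.
P(Species=sp2, Habitat=alpine) − P(Species=sp2)P(Habitat=alpine) = 0.029 − 0.128×0.433 = -0.0264.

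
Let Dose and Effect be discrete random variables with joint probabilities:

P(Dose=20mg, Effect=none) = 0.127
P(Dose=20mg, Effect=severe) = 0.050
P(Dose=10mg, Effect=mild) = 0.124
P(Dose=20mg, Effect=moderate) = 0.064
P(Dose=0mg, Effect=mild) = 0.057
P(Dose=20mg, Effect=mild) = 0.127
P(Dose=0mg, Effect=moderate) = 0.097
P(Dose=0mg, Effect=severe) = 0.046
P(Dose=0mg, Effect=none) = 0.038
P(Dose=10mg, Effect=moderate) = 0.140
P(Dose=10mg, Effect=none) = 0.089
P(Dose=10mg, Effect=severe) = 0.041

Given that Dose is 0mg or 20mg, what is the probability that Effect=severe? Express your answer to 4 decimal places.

0.1584

P(Dose=0mg) = 0.038 + 0.057 + 0.097 + 0.046 = 0.238.
P(Dose=20mg) = 0.127 + 0.127 + 0.064 + 0.050 = 0.368.
P(Dose ∈ {0mg, 20mg}) = 0.238 + 0.368 = 0.606; P(Effect=severe, Dose ∈ {0mg, 20mg}) = 0.046 + 0.050 = 0.096.
P(Effect=severe | Dose ∈ {0mg, 20mg}) = 0.096/0.606 = 0.1584.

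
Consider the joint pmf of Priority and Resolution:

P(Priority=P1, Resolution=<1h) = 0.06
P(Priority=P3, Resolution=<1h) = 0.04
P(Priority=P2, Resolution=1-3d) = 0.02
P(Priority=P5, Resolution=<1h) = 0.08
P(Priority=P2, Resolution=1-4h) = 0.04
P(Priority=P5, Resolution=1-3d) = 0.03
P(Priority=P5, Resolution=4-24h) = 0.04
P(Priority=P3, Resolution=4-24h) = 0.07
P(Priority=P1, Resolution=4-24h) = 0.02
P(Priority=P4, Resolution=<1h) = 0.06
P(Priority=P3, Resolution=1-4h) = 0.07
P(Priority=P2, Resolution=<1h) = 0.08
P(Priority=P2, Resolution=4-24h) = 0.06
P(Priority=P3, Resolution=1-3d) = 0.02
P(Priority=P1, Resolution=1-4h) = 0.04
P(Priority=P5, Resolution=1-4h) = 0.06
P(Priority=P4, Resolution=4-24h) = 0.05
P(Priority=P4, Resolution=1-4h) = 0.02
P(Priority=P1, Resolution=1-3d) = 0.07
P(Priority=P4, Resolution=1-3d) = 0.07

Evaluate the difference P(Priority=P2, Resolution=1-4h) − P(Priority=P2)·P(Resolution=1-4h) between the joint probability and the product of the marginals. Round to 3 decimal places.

P(Priority=P2) = 0.08 + 0.04 + 0.06 + 0.02 = 0.20.
P(Resolution=1-4h) = 0.04 + 0.04 + 0.07 + 0.02 + 0.06 = 0.23.
P(Priority=P2, Resolution=1-4h) − P(Priority=P2)P(Resolution=1-4h) = 0.04 − 0.20×0.23 = -0.006.

-0.006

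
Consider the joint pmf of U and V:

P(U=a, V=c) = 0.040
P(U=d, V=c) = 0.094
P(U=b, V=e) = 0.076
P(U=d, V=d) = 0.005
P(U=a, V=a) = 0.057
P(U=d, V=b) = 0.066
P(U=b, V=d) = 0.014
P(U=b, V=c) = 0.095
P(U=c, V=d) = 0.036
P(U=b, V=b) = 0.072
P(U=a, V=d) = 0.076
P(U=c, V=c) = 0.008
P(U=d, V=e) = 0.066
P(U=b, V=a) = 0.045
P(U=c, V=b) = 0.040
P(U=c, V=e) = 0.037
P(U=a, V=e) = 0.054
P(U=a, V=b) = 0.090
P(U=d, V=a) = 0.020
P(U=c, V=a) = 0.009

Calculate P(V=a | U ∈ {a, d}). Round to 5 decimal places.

P(U=a) = 0.057 + 0.090 + 0.040 + 0.076 + 0.054 = 0.317.
P(U=d) = 0.020 + 0.066 + 0.094 + 0.005 + 0.066 = 0.251.
P(U ∈ {a, d}) = 0.317 + 0.251 = 0.568; P(V=a, U ∈ {a, d}) = 0.057 + 0.020 = 0.077.
P(V=a | U ∈ {a, d}) = 0.077/0.568 = 0.13556.

0.13556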